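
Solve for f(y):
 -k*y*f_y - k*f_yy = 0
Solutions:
 f(y) = C1 + C2*erf(sqrt(2)*y/2)


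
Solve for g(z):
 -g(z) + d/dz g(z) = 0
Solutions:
 g(z) = C1*exp(z)


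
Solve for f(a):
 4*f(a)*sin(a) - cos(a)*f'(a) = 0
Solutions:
 f(a) = C1/cos(a)^4


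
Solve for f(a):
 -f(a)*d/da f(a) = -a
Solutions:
 f(a) = -sqrt(C1 + a^2)
 f(a) = sqrt(C1 + a^2)


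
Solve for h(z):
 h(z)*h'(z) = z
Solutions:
 h(z) = -sqrt(C1 + z^2)
 h(z) = sqrt(C1 + z^2)


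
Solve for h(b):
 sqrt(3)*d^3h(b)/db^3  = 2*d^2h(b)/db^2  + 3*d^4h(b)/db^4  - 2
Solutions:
 h(b) = C1 + C2*b + b^2/2 + (C3*sin(sqrt(21)*b/6) + C4*cos(sqrt(21)*b/6))*exp(sqrt(3)*b/6)


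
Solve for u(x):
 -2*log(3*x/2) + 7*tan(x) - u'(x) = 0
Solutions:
 u(x) = C1 - 2*x*log(x) - 2*x*log(3) + 2*x*log(2) + 2*x - 7*log(cos(x))


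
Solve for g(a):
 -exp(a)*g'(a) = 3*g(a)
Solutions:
 g(a) = C1*exp(3*exp(-a))


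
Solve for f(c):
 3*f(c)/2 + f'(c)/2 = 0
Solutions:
 f(c) = C1*exp(-3*c)


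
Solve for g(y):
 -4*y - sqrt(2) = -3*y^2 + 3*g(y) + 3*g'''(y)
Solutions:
 g(y) = C3*exp(-y) + y^2 - 4*y/3 + (C1*sin(sqrt(3)*y/2) + C2*cos(sqrt(3)*y/2))*exp(y/2) - sqrt(2)/3


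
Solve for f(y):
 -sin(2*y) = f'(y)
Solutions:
 f(y) = C1 + cos(2*y)/2


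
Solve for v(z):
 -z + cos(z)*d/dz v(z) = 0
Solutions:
 v(z) = C1 + Integral(z/cos(z), z)


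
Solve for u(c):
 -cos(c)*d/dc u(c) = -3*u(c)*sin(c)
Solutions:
 u(c) = C1/cos(c)^3


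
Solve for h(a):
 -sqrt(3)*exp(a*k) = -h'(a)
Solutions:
 h(a) = C1 + sqrt(3)*exp(a*k)/k


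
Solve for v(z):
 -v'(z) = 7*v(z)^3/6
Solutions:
 v(z) = -sqrt(3)*sqrt(-1/(C1 - 7*z))
 v(z) = sqrt(3)*sqrt(-1/(C1 - 7*z))


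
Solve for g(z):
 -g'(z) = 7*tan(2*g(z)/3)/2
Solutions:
 g(z) = -3*asin(C1*exp(-7*z/3))/2 + 3*pi/2
 g(z) = 3*asin(C1*exp(-7*z/3))/2


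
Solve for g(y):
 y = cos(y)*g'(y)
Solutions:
 g(y) = C1 + Integral(y/cos(y), y)


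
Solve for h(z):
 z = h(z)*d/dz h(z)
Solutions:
 h(z) = -sqrt(C1 + z^2)
 h(z) = sqrt(C1 + z^2)


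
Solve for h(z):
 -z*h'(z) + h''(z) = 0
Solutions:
 h(z) = C1 + C2*erfi(sqrt(2)*z/2)


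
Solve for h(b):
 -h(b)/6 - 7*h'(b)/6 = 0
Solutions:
 h(b) = C1*exp(-b/7)


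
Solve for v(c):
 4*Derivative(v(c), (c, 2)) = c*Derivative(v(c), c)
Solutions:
 v(c) = C1 + C2*erfi(sqrt(2)*c/4)


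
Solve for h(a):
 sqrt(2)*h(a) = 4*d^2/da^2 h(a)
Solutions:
 h(a) = C1*exp(-2^(1/4)*a/2) + C2*exp(2^(1/4)*a/2)


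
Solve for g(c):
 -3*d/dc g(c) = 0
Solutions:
 g(c) = C1


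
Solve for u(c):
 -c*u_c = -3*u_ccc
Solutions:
 u(c) = C1 + Integral(C2*airyai(3^(2/3)*c/3) + C3*airybi(3^(2/3)*c/3), c)


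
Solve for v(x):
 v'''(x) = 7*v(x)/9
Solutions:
 v(x) = C3*exp(21^(1/3)*x/3) + (C1*sin(3^(5/6)*7^(1/3)*x/6) + C2*cos(3^(5/6)*7^(1/3)*x/6))*exp(-21^(1/3)*x/6)


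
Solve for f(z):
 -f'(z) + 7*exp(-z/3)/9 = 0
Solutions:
 f(z) = C1 - 7*exp(-z/3)/3


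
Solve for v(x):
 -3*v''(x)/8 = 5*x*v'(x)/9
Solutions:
 v(x) = C1 + C2*erf(2*sqrt(15)*x/9)


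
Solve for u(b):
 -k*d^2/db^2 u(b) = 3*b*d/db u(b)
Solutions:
 u(b) = C1 + C2*sqrt(k)*erf(sqrt(6)*b*sqrt(1/k)/2)


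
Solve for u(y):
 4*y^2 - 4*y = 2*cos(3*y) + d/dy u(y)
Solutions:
 u(y) = C1 + 4*y^3/3 - 2*y^2 - 2*sin(3*y)/3


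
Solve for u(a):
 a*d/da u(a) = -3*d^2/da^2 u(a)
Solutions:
 u(a) = C1 + C2*erf(sqrt(6)*a/6)


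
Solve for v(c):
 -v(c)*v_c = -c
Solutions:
 v(c) = -sqrt(C1 + c^2)
 v(c) = sqrt(C1 + c^2)


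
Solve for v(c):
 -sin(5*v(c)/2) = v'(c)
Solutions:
 v(c) = -2*acos((-C1 - exp(5*c))/(C1 - exp(5*c)))/5 + 4*pi/5
 v(c) = 2*acos((-C1 - exp(5*c))/(C1 - exp(5*c)))/5


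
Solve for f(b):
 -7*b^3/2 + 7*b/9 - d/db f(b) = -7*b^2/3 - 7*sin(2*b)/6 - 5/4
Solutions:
 f(b) = C1 - 7*b^4/8 + 7*b^3/9 + 7*b^2/18 + 5*b/4 - 7*cos(2*b)/12


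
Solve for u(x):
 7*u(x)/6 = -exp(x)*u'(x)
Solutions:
 u(x) = C1*exp(7*exp(-x)/6)


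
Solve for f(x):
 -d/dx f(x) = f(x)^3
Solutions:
 f(x) = -sqrt(2)*sqrt(-1/(C1 - x))/2
 f(x) = sqrt(2)*sqrt(-1/(C1 - x))/2


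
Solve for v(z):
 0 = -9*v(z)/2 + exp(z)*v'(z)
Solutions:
 v(z) = C1*exp(-9*exp(-z)/2)


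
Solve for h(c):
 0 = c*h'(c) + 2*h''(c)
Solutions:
 h(c) = C1 + C2*erf(c/2)


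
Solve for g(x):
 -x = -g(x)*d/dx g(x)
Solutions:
 g(x) = -sqrt(C1 + x^2)
 g(x) = sqrt(C1 + x^2)


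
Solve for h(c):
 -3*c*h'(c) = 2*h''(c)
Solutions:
 h(c) = C1 + C2*erf(sqrt(3)*c/2)


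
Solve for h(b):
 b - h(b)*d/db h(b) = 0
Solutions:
 h(b) = -sqrt(C1 + b^2)
 h(b) = sqrt(C1 + b^2)


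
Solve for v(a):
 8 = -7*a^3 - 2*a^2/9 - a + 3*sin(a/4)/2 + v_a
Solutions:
 v(a) = C1 + 7*a^4/4 + 2*a^3/27 + a^2/2 + 8*a + 6*cos(a/4)


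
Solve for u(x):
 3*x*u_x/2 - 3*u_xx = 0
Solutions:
 u(x) = C1 + C2*erfi(x/2)


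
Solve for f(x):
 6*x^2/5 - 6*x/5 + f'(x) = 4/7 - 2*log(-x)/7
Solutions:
 f(x) = C1 - 2*x^3/5 + 3*x^2/5 - 2*x*log(-x)/7 + 6*x/7


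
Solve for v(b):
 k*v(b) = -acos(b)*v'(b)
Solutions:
 v(b) = C1*exp(-k*Integral(1/acos(b), b))


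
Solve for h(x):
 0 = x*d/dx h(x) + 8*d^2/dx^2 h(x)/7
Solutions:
 h(x) = C1 + C2*erf(sqrt(7)*x/4)


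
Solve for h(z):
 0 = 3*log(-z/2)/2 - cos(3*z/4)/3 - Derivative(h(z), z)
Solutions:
 h(z) = C1 + 3*z*log(-z)/2 - 3*z/2 - 3*z*log(2)/2 - 4*sin(3*z/4)/9


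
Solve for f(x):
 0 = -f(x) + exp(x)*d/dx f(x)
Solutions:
 f(x) = C1*exp(-exp(-x))


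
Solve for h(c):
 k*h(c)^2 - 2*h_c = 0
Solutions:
 h(c) = -2/(C1 + c*k)


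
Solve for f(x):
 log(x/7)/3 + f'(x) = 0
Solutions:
 f(x) = C1 - x*log(x)/3 + x/3 + x*log(7)/3


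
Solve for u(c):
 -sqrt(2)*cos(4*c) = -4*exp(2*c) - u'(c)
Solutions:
 u(c) = C1 - 2*exp(2*c) + sqrt(2)*sin(4*c)/4


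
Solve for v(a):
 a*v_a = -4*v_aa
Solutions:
 v(a) = C1 + C2*erf(sqrt(2)*a/4)


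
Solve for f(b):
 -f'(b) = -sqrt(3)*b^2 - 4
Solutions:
 f(b) = C1 + sqrt(3)*b^3/3 + 4*b


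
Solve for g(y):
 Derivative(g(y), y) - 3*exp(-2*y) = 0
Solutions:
 g(y) = C1 - 3*exp(-2*y)/2


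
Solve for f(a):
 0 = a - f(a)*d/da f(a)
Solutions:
 f(a) = -sqrt(C1 + a^2)
 f(a) = sqrt(C1 + a^2)


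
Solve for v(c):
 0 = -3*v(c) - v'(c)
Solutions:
 v(c) = C1*exp(-3*c)


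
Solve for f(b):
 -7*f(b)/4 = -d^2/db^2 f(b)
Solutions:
 f(b) = C1*exp(-sqrt(7)*b/2) + C2*exp(sqrt(7)*b/2)


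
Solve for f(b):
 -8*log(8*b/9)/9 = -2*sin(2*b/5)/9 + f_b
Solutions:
 f(b) = C1 - 8*b*log(b)/9 - 8*b*log(2)/3 + 8*b/9 + 16*b*log(3)/9 - 5*cos(2*b/5)/9


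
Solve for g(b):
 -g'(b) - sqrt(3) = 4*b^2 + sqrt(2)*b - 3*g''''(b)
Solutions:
 g(b) = C1 + C4*exp(3^(2/3)*b/3) - 4*b^3/3 - sqrt(2)*b^2/2 - sqrt(3)*b + (C2*sin(3^(1/6)*b/2) + C3*cos(3^(1/6)*b/2))*exp(-3^(2/3)*b/6)


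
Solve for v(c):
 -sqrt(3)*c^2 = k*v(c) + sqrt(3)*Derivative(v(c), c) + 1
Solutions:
 v(c) = C1*exp(-sqrt(3)*c*k/3) - sqrt(3)*c^2/k + 6*c/k^2 - 1/k - 6*sqrt(3)/k^3


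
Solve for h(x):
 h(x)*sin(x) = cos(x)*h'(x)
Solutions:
 h(x) = C1/cos(x)


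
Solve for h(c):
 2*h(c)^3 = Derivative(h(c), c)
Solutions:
 h(c) = -sqrt(2)*sqrt(-1/(C1 + 2*c))/2
 h(c) = sqrt(2)*sqrt(-1/(C1 + 2*c))/2


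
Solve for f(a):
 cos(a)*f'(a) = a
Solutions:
 f(a) = C1 + Integral(a/cos(a), a)


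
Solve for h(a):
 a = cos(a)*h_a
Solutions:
 h(a) = C1 + Integral(a/cos(a), a)


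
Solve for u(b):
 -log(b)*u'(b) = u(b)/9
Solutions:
 u(b) = C1*exp(-li(b)/9)


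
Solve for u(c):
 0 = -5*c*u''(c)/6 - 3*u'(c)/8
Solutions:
 u(c) = C1 + C2*c^(11/20)


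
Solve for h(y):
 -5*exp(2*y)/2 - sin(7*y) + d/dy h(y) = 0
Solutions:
 h(y) = C1 + 5*exp(2*y)/4 - cos(7*y)/7


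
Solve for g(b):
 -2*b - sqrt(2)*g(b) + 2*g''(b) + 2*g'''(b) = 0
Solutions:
 g(b) = C1*exp(-b*(2*2^(2/3)/(-4 + sqrt(-16 + (4 - 27*sqrt(2))^2) + 27*sqrt(2))^(1/3) + 4 + 2^(1/3)*(-4 + sqrt(-16 + (4 - 27*sqrt(2))^2) + 27*sqrt(2))^(1/3))/12)*sin(2^(1/3)*sqrt(3)*b*(-(-4 + sqrt(-16 + (4 - 27*sqrt(2))^2) + 27*sqrt(2))^(1/3) + 2*2^(1/3)/(-4 + sqrt(-16 + (4 - 27*sqrt(2))^2) + 27*sqrt(2))^(1/3))/12) + C2*exp(-b*(2*2^(2/3)/(-4 + sqrt(-16 + (4 - 27*sqrt(2))^2) + 27*sqrt(2))^(1/3) + 4 + 2^(1/3)*(-4 + sqrt(-16 + (4 - 27*sqrt(2))^2) + 27*sqrt(2))^(1/3))/12)*cos(2^(1/3)*sqrt(3)*b*(-(-4 + sqrt(-16 + (4 - 27*sqrt(2))^2) + 27*sqrt(2))^(1/3) + 2*2^(1/3)/(-4 + sqrt(-16 + (4 - 27*sqrt(2))^2) + 27*sqrt(2))^(1/3))/12) + C3*exp(b*(-2 + 2*2^(2/3)/(-4 + sqrt(-16 + (4 - 27*sqrt(2))^2) + 27*sqrt(2))^(1/3) + 2^(1/3)*(-4 + sqrt(-16 + (4 - 27*sqrt(2))^2) + 27*sqrt(2))^(1/3))/6) - sqrt(2)*b


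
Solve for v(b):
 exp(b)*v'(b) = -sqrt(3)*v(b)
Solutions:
 v(b) = C1*exp(sqrt(3)*exp(-b))


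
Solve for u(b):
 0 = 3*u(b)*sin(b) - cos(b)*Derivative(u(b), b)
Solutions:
 u(b) = C1/cos(b)^3


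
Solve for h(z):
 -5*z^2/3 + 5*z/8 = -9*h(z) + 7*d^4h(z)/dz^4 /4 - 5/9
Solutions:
 h(z) = C1*exp(-sqrt(6)*7^(3/4)*z/7) + C2*exp(sqrt(6)*7^(3/4)*z/7) + C3*sin(sqrt(6)*7^(3/4)*z/7) + C4*cos(sqrt(6)*7^(3/4)*z/7) + 5*z^2/27 - 5*z/72 - 5/81


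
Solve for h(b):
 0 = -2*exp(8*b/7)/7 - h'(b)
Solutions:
 h(b) = C1 - exp(8*b/7)/4


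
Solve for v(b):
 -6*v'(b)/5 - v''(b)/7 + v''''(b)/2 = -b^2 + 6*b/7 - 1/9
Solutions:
 v(b) = C1 + C2*exp(-b*(5*2^(2/3)*2205^(1/3)/(sqrt(1749279) + 1323)^(1/3) + 1050^(1/3)*(sqrt(1749279) + 1323)^(1/3))/210)*sin(3^(1/6)*b*(-3^(2/3)*350^(1/3)*(sqrt(1749279) + 1323)^(1/3) + 15*2^(2/3)*245^(1/3)/(sqrt(1749279) + 1323)^(1/3))/210) + C3*exp(-b*(5*2^(2/3)*2205^(1/3)/(sqrt(1749279) + 1323)^(1/3) + 1050^(1/3)*(sqrt(1749279) + 1323)^(1/3))/210)*cos(3^(1/6)*b*(-3^(2/3)*350^(1/3)*(sqrt(1749279) + 1323)^(1/3) + 15*2^(2/3)*245^(1/3)/(sqrt(1749279) + 1323)^(1/3))/210) + C4*exp(b*(5*2^(2/3)*2205^(1/3)/(sqrt(1749279) + 1323)^(1/3) + 1050^(1/3)*(sqrt(1749279) + 1323)^(1/3))/105) + 5*b^3/18 - 115*b^2/252 + 355*b/1764


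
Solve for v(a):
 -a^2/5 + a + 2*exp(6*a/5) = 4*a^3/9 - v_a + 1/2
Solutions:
 v(a) = C1 + a^4/9 + a^3/15 - a^2/2 + a/2 - 5*exp(6*a/5)/3


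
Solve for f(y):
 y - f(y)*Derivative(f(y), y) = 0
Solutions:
 f(y) = -sqrt(C1 + y^2)
 f(y) = sqrt(C1 + y^2)


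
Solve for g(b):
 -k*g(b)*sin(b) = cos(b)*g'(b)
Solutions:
 g(b) = C1*exp(k*log(cos(b)))


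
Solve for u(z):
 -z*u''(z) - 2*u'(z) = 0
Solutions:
 u(z) = C1 + C2/z


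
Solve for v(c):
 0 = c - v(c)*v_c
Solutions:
 v(c) = -sqrt(C1 + c^2)
 v(c) = sqrt(C1 + c^2)


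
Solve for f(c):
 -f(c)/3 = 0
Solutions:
 f(c) = 0


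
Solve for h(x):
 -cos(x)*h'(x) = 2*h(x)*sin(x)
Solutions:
 h(x) = C1*cos(x)^2


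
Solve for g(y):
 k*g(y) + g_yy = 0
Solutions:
 g(y) = C1*exp(-y*sqrt(-k)) + C2*exp(y*sqrt(-k))


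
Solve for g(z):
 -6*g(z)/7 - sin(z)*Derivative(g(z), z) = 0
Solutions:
 g(z) = C1*(cos(z) + 1)^(3/7)/(cos(z) - 1)^(3/7)


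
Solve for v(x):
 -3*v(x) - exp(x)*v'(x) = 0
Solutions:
 v(x) = C1*exp(3*exp(-x))


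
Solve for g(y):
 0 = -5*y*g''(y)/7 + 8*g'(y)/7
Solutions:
 g(y) = C1 + C2*y^(13/5)


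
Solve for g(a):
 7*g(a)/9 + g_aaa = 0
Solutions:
 g(a) = C3*exp(-21^(1/3)*a/3) + (C1*sin(3^(5/6)*7^(1/3)*a/6) + C2*cos(3^(5/6)*7^(1/3)*a/6))*exp(21^(1/3)*a/6)


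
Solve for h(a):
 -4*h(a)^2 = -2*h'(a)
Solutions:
 h(a) = -1/(C1 + 2*a)


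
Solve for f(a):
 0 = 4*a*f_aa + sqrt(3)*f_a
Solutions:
 f(a) = C1 + C2*a^(1 - sqrt(3)/4)


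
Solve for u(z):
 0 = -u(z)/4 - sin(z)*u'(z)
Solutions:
 u(z) = C1*(cos(z) + 1)^(1/8)/(cos(z) - 1)^(1/8)


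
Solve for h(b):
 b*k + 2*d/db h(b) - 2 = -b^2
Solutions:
 h(b) = C1 - b^3/6 - b^2*k/4 + b


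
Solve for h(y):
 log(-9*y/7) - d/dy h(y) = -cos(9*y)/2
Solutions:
 h(y) = C1 + y*log(-y) - y*log(7) - y + 2*y*log(3) + sin(9*y)/18


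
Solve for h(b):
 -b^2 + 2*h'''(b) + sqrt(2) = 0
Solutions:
 h(b) = C1 + C2*b + C3*b^2 + b^5/120 - sqrt(2)*b^3/12


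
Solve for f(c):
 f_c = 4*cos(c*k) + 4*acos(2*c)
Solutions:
 f(c) = C1 + 4*c*acos(2*c) - 2*sqrt(1 - 4*c^2) + 4*Piecewise((sin(c*k)/k, Ne(k, 0)), (c, True))


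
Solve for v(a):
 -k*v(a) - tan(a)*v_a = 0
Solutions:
 v(a) = C1*exp(-k*log(sin(a)))


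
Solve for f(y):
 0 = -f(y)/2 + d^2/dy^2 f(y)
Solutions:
 f(y) = C1*exp(-sqrt(2)*y/2) + C2*exp(sqrt(2)*y/2)


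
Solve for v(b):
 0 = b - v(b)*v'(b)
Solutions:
 v(b) = -sqrt(C1 + b^2)
 v(b) = sqrt(C1 + b^2)


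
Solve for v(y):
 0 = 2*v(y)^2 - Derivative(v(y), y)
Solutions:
 v(y) = -1/(C1 + 2*y)


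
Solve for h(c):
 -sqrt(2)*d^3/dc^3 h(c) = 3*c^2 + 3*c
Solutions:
 h(c) = C1 + C2*c + C3*c^2 - sqrt(2)*c^5/40 - sqrt(2)*c^4/16


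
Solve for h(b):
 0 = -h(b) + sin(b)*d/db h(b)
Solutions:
 h(b) = C1*sqrt(cos(b) - 1)/sqrt(cos(b) + 1)


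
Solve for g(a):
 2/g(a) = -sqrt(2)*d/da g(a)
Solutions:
 g(a) = -sqrt(C1 - 2*sqrt(2)*a)
 g(a) = sqrt(C1 - 2*sqrt(2)*a)


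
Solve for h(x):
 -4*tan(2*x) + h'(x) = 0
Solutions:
 h(x) = C1 - 2*log(cos(2*x))


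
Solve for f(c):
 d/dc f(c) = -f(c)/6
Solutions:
 f(c) = C1*exp(-c/6)


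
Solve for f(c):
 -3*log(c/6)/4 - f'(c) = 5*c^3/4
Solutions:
 f(c) = C1 - 5*c^4/16 - 3*c*log(c)/4 + 3*c/4 + 3*c*log(6)/4


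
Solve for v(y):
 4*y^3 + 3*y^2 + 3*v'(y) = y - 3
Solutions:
 v(y) = C1 - y^4/3 - y^3/3 + y^2/6 - y


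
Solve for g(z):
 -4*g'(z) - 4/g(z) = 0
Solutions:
 g(z) = -sqrt(C1 - 2*z)
 g(z) = sqrt(C1 - 2*z)


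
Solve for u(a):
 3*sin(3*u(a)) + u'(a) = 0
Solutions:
 u(a) = -acos((-C1 - exp(18*a))/(C1 - exp(18*a)))/3 + 2*pi/3
 u(a) = acos((-C1 - exp(18*a))/(C1 - exp(18*a)))/3


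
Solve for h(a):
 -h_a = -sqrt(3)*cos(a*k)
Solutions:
 h(a) = C1 + sqrt(3)*sin(a*k)/k


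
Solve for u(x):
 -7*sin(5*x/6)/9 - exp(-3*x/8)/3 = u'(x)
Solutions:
 u(x) = C1 + 14*cos(5*x/6)/15 + 8*exp(-3*x/8)/9


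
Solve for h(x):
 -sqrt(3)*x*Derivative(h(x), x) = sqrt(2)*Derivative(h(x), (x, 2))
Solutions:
 h(x) = C1 + C2*erf(6^(1/4)*x/2)


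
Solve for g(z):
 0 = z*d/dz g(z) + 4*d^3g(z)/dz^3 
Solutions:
 g(z) = C1 + Integral(C2*airyai(-2^(1/3)*z/2) + C3*airybi(-2^(1/3)*z/2), z)


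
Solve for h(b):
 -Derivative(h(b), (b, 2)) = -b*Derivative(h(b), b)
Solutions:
 h(b) = C1 + C2*erfi(sqrt(2)*b/2)


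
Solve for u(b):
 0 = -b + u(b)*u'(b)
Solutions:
 u(b) = -sqrt(C1 + b^2)
 u(b) = sqrt(C1 + b^2)


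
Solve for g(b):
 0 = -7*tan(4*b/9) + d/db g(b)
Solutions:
 g(b) = C1 - 63*log(cos(4*b/9))/4


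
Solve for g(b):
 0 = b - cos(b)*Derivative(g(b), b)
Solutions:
 g(b) = C1 + Integral(b/cos(b), b)


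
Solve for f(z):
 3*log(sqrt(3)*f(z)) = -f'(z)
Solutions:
 2*Integral(1/(2*log(_y) + log(3)), (_y, f(z)))/3 = C1 - z


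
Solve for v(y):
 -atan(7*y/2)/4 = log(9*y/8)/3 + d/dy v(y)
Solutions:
 v(y) = C1 - y*log(y)/3 - y*atan(7*y/2)/4 - 2*y*log(3)/3 + y/3 + y*log(2) + log(49*y^2 + 4)/28


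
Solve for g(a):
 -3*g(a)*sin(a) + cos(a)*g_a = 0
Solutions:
 g(a) = C1/cos(a)^3


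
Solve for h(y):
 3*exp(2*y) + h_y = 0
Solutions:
 h(y) = C1 - 3*exp(2*y)/2


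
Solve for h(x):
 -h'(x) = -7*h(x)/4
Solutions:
 h(x) = C1*exp(7*x/4)


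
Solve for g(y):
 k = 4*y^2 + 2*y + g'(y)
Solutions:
 g(y) = C1 + k*y - 4*y^3/3 - y^2


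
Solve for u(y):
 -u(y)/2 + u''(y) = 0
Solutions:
 u(y) = C1*exp(-sqrt(2)*y/2) + C2*exp(sqrt(2)*y/2)


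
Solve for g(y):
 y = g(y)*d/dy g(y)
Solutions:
 g(y) = -sqrt(C1 + y^2)
 g(y) = sqrt(C1 + y^2)


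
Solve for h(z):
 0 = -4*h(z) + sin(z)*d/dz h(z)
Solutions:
 h(z) = C1*(cos(z)^2 - 2*cos(z) + 1)/(cos(z)^2 + 2*cos(z) + 1)


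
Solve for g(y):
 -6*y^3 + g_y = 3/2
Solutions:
 g(y) = C1 + 3*y^4/2 + 3*y/2


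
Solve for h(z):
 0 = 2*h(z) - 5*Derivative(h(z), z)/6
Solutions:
 h(z) = C1*exp(12*z/5)


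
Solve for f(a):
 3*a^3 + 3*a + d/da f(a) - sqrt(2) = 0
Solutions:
 f(a) = C1 - 3*a^4/4 - 3*a^2/2 + sqrt(2)*a


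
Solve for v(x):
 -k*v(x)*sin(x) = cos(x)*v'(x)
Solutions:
 v(x) = C1*exp(k*log(cos(x)))


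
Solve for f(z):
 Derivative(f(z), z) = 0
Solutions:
 f(z) = C1


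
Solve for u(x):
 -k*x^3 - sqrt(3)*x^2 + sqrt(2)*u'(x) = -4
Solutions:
 u(x) = C1 + sqrt(2)*k*x^4/8 + sqrt(6)*x^3/6 - 2*sqrt(2)*x


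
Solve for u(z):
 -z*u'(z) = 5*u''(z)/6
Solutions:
 u(z) = C1 + C2*erf(sqrt(15)*z/5)


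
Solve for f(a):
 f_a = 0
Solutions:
 f(a) = C1


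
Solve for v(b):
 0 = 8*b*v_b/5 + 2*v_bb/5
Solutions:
 v(b) = C1 + C2*erf(sqrt(2)*b)


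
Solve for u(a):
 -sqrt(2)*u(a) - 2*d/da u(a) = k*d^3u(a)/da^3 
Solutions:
 u(a) = C1*exp(2^(1/3)*a*(6^(1/3)*(sqrt(6)*sqrt((27 + 16/k)/k^2) + 9*sqrt(2)/k)^(1/3)/12 - 2^(1/3)*3^(5/6)*I*(sqrt(6)*sqrt((27 + 16/k)/k^2) + 9*sqrt(2)/k)^(1/3)/12 + 4/(k*(-3^(1/3) + 3^(5/6)*I)*(sqrt(6)*sqrt((27 + 16/k)/k^2) + 9*sqrt(2)/k)^(1/3)))) + C2*exp(2^(1/3)*a*(6^(1/3)*(sqrt(6)*sqrt((27 + 16/k)/k^2) + 9*sqrt(2)/k)^(1/3)/12 + 2^(1/3)*3^(5/6)*I*(sqrt(6)*sqrt((27 + 16/k)/k^2) + 9*sqrt(2)/k)^(1/3)/12 - 4/(k*(3^(1/3) + 3^(5/6)*I)*(sqrt(6)*sqrt((27 + 16/k)/k^2) + 9*sqrt(2)/k)^(1/3)))) + C3*exp(6^(1/3)*a*(-2^(1/3)*(sqrt(6)*sqrt((27 + 16/k)/k^2) + 9*sqrt(2)/k)^(1/3) + 4*3^(1/3)/(k*(sqrt(6)*sqrt((27 + 16/k)/k^2) + 9*sqrt(2)/k)^(1/3)))/6)


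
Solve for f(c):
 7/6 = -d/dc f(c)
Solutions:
 f(c) = C1 - 7*c/6


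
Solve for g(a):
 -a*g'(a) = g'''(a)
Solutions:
 g(a) = C1 + Integral(C2*airyai(-a) + C3*airybi(-a), a)


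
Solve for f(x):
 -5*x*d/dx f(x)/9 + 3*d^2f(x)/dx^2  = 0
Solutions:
 f(x) = C1 + C2*erfi(sqrt(30)*x/18)


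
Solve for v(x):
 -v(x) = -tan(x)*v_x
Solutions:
 v(x) = C1*sin(x)


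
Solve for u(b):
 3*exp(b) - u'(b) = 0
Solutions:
 u(b) = C1 + 3*exp(b)


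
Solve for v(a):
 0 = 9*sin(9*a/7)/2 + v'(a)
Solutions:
 v(a) = C1 + 7*cos(9*a/7)/2


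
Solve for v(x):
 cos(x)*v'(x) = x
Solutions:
 v(x) = C1 + Integral(x/cos(x), x)


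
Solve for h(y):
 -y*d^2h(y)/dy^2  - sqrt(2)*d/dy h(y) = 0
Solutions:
 h(y) = C1 + C2*y^(1 - sqrt(2))


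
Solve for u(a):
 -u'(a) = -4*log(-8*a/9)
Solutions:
 u(a) = C1 + 4*a*log(-a) + 4*a*(-2*log(3) - 1 + 3*log(2))


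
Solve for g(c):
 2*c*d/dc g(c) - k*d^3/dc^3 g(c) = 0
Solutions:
 g(c) = C1 + Integral(C2*airyai(2^(1/3)*c*(1/k)^(1/3)) + C3*airybi(2^(1/3)*c*(1/k)^(1/3)), c)


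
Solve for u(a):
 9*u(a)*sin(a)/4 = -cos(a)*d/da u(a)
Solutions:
 u(a) = C1*cos(a)^(9/4)


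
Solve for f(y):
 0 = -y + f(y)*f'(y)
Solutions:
 f(y) = -sqrt(C1 + y^2)
 f(y) = sqrt(C1 + y^2)


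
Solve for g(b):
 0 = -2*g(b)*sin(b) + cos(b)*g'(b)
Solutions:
 g(b) = C1/cos(b)^2


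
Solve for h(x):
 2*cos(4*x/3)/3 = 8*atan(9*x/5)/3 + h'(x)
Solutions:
 h(x) = C1 - 8*x*atan(9*x/5)/3 + 20*log(81*x^2 + 25)/27 + sin(4*x/3)/2


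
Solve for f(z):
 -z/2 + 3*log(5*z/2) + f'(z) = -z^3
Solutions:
 f(z) = C1 - z^4/4 + z^2/4 - 3*z*log(z) - 3*z*log(5) + 3*z*log(2) + 3*z


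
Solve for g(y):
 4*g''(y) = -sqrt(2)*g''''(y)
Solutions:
 g(y) = C1 + C2*y + C3*sin(2^(3/4)*y) + C4*cos(2^(3/4)*y)


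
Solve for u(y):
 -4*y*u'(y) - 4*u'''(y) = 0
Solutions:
 u(y) = C1 + Integral(C2*airyai(-y) + C3*airybi(-y), y)


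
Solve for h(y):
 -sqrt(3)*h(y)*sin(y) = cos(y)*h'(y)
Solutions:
 h(y) = C1*cos(y)^(sqrt(3))


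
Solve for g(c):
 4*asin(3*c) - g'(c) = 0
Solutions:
 g(c) = C1 + 4*c*asin(3*c) + 4*sqrt(1 - 9*c^2)/3


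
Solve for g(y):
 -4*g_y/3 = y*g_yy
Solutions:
 g(y) = C1 + C2/y^(1/3)


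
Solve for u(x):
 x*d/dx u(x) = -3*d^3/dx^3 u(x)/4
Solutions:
 u(x) = C1 + Integral(C2*airyai(-6^(2/3)*x/3) + C3*airybi(-6^(2/3)*x/3), x)


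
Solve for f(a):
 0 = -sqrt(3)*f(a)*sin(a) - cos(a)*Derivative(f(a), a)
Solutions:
 f(a) = C1*cos(a)^(sqrt(3))


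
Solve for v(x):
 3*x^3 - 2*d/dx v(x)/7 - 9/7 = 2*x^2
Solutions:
 v(x) = C1 + 21*x^4/8 - 7*x^3/3 - 9*x/2


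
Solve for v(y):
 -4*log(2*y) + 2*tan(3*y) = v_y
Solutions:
 v(y) = C1 - 4*y*log(y) - 4*y*log(2) + 4*y - 2*log(cos(3*y))/3


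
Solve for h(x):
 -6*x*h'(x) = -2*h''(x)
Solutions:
 h(x) = C1 + C2*erfi(sqrt(6)*x/2)


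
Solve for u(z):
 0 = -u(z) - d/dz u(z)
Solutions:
 u(z) = C1*exp(-z)


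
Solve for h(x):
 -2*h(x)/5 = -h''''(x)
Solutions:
 h(x) = C1*exp(-2^(1/4)*5^(3/4)*x/5) + C2*exp(2^(1/4)*5^(3/4)*x/5) + C3*sin(2^(1/4)*5^(3/4)*x/5) + C4*cos(2^(1/4)*5^(3/4)*x/5)


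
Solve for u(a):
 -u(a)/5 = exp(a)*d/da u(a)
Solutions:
 u(a) = C1*exp(exp(-a)/5)


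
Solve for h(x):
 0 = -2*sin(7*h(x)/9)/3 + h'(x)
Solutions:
 -2*x/3 + 9*log(cos(7*h(x)/9) - 1)/14 - 9*log(cos(7*h(x)/9) + 1)/14 = C1


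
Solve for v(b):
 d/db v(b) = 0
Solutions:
 v(b) = C1


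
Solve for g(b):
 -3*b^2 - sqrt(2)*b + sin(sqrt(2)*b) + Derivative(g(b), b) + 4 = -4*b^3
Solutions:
 g(b) = C1 - b^4 + b^3 + sqrt(2)*b^2/2 - 4*b + sqrt(2)*cos(sqrt(2)*b)/2


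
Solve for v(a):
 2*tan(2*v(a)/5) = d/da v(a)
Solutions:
 v(a) = -5*asin(C1*exp(4*a/5))/2 + 5*pi/2
 v(a) = 5*asin(C1*exp(4*a/5))/2


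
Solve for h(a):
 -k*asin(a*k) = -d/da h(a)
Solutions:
 h(a) = C1 + k*Piecewise((a*asin(a*k) + sqrt(-a^2*k^2 + 1)/k, Ne(k, 0)), (0, True))


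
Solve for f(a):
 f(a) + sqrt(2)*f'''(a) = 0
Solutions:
 f(a) = C3*exp(-2^(5/6)*a/2) + (C1*sin(2^(5/6)*sqrt(3)*a/4) + C2*cos(2^(5/6)*sqrt(3)*a/4))*exp(2^(5/6)*a/4)


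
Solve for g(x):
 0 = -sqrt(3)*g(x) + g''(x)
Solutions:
 g(x) = C1*exp(-3^(1/4)*x) + C2*exp(3^(1/4)*x)


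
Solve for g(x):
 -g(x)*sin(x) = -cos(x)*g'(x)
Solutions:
 g(x) = C1/cos(x)


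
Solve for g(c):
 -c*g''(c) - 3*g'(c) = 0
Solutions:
 g(c) = C1 + C2/c^2


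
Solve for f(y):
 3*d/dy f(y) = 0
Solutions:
 f(y) = C1


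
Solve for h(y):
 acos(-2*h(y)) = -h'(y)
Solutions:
 Integral(1/acos(-2*_y), (_y, h(y))) = C1 - y


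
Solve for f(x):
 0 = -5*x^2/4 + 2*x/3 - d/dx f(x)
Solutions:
 f(x) = C1 - 5*x^3/12 + x^2/3


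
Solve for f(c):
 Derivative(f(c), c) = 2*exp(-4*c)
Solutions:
 f(c) = C1 - exp(-4*c)/2


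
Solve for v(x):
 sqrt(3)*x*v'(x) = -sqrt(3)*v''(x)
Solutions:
 v(x) = C1 + C2*erf(sqrt(2)*x/2)


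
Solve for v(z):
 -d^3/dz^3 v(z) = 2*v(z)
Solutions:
 v(z) = C3*exp(-2^(1/3)*z) + (C1*sin(2^(1/3)*sqrt(3)*z/2) + C2*cos(2^(1/3)*sqrt(3)*z/2))*exp(2^(1/3)*z/2)


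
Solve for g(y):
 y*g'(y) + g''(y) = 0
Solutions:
 g(y) = C1 + C2*erf(sqrt(2)*y/2)


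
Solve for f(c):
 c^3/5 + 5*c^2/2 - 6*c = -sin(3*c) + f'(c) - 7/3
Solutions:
 f(c) = C1 + c^4/20 + 5*c^3/6 - 3*c^2 + 7*c/3 - cos(3*c)/3


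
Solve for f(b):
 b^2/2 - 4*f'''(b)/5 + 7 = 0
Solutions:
 f(b) = C1 + C2*b + C3*b^2 + b^5/96 + 35*b^3/24


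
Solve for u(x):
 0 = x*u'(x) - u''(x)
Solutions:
 u(x) = C1 + C2*erfi(sqrt(2)*x/2)


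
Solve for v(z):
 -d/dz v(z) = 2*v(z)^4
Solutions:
 v(z) = (-3^(2/3) - 3*3^(1/6)*I)*(1/(C1 + 2*z))^(1/3)/6
 v(z) = (-3^(2/3) + 3*3^(1/6)*I)*(1/(C1 + 2*z))^(1/3)/6
 v(z) = (1/(C1 + 6*z))^(1/3)


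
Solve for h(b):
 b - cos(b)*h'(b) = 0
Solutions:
 h(b) = C1 + Integral(b/cos(b), b)


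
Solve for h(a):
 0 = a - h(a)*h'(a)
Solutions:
 h(a) = -sqrt(C1 + a^2)
 h(a) = sqrt(C1 + a^2)


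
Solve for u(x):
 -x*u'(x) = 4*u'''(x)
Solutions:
 u(x) = C1 + Integral(C2*airyai(-2^(1/3)*x/2) + C3*airybi(-2^(1/3)*x/2), x)


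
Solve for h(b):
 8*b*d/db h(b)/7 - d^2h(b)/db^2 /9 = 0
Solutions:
 h(b) = C1 + C2*erfi(6*sqrt(7)*b/7)


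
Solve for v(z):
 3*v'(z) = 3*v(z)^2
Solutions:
 v(z) = -1/(C1 + z)


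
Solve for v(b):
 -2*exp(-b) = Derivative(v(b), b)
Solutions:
 v(b) = C1 + 2*exp(-b)


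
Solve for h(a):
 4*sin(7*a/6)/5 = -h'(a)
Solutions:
 h(a) = C1 + 24*cos(7*a/6)/35


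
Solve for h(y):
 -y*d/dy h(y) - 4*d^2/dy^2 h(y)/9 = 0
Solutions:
 h(y) = C1 + C2*erf(3*sqrt(2)*y/4)


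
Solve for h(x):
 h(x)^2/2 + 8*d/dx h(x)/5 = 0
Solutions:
 h(x) = 16/(C1 + 5*x)


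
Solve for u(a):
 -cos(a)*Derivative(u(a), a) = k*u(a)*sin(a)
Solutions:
 u(a) = C1*exp(k*log(cos(a)))


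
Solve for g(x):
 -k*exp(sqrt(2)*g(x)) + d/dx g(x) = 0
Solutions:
 g(x) = sqrt(2)*(2*log(-1/(C1 + k*x)) - log(2))/4


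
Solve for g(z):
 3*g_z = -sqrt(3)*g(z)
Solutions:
 g(z) = C1*exp(-sqrt(3)*z/3)


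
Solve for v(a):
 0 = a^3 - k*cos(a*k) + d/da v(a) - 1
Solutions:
 v(a) = C1 - a^4/4 + a + sin(a*k)


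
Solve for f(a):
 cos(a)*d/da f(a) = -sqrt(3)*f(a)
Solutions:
 f(a) = C1*(sin(a) - 1)^(sqrt(3)/2)/(sin(a) + 1)^(sqrt(3)/2)


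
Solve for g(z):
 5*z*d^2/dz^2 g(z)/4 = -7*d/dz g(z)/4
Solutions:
 g(z) = C1 + C2/z^(2/5)


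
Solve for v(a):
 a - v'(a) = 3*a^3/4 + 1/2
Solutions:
 v(a) = C1 - 3*a^4/16 + a^2/2 - a/2


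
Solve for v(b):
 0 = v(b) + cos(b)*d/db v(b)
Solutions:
 v(b) = C1*sqrt(sin(b) - 1)/sqrt(sin(b) + 1)


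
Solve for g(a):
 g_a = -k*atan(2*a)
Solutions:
 g(a) = C1 - k*(a*atan(2*a) - log(4*a^2 + 1)/4)


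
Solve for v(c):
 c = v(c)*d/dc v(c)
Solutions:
 v(c) = -sqrt(C1 + c^2)
 v(c) = sqrt(C1 + c^2)


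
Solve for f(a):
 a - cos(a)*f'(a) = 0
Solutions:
 f(a) = C1 + Integral(a/cos(a), a)


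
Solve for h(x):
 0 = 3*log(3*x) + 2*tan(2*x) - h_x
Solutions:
 h(x) = C1 + 3*x*log(x) - 3*x + 3*x*log(3) - log(cos(2*x))


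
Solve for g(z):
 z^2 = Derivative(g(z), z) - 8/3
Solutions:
 g(z) = C1 + z^3/3 + 8*z/3


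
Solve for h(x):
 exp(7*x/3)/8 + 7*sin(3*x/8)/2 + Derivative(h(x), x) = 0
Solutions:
 h(x) = C1 - 3*exp(7*x/3)/56 + 28*cos(3*x/8)/3


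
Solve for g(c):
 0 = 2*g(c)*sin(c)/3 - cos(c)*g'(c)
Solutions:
 g(c) = C1/cos(c)^(2/3)


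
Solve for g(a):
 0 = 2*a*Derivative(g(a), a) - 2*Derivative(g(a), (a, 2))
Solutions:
 g(a) = C1 + C2*erfi(sqrt(2)*a/2)


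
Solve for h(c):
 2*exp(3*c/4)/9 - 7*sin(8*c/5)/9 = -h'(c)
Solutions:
 h(c) = C1 - 8*exp(3*c/4)/27 - 35*cos(8*c/5)/72


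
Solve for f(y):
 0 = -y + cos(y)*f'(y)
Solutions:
 f(y) = C1 + Integral(y/cos(y), y)


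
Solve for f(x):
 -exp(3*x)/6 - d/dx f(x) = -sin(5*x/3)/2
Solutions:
 f(x) = C1 - exp(3*x)/18 - 3*cos(5*x/3)/10


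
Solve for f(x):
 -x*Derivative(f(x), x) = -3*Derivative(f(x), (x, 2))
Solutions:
 f(x) = C1 + C2*erfi(sqrt(6)*x/6)


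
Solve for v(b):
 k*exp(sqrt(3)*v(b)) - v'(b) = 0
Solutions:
 v(b) = sqrt(3)*(2*log(-1/(C1 + b*k)) - log(3))/6


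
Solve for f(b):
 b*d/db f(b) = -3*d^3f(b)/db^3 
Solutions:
 f(b) = C1 + Integral(C2*airyai(-3^(2/3)*b/3) + C3*airybi(-3^(2/3)*b/3), b)


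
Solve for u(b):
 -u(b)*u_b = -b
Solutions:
 u(b) = -sqrt(C1 + b^2)
 u(b) = sqrt(C1 + b^2)


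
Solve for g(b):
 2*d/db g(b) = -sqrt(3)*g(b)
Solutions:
 g(b) = C1*exp(-sqrt(3)*b/2)


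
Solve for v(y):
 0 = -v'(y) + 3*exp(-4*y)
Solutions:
 v(y) = C1 - 3*exp(-4*y)/4


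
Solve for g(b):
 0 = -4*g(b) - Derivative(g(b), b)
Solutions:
 g(b) = C1*exp(-4*b)


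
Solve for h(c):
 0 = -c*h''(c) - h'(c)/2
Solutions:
 h(c) = C1 + C2*sqrt(c)


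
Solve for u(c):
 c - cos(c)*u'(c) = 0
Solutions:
 u(c) = C1 + Integral(c/cos(c), c)


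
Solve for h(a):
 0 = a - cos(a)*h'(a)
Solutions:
 h(a) = C1 + Integral(a/cos(a), a)


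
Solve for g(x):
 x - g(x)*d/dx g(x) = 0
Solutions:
 g(x) = -sqrt(C1 + x^2)
 g(x) = sqrt(C1 + x^2)


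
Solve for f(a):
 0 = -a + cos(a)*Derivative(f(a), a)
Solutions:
 f(a) = C1 + Integral(a/cos(a), a)


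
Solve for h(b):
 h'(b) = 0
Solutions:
 h(b) = C1


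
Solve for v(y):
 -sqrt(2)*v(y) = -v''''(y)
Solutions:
 v(y) = C1*exp(-2^(1/8)*y) + C2*exp(2^(1/8)*y) + C3*sin(2^(1/8)*y) + C4*cos(2^(1/8)*y)


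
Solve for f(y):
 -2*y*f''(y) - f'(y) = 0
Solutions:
 f(y) = C1 + C2*sqrt(y)


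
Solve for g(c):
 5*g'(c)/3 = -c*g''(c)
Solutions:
 g(c) = C1 + C2/c^(2/3)


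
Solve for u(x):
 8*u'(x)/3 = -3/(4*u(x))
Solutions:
 u(x) = -sqrt(C1 - 9*x)/4
 u(x) = sqrt(C1 - 9*x)/4


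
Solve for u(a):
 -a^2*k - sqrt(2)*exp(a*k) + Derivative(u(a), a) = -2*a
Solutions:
 u(a) = C1 + a^3*k/3 - a^2 + sqrt(2)*exp(a*k)/k


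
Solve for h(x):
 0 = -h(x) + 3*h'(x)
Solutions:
 h(x) = C1*exp(x/3)


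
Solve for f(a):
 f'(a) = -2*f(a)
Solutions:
 f(a) = C1*exp(-2*a)


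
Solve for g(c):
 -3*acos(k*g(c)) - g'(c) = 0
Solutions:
 Integral(1/acos(_y*k), (_y, g(c))) = C1 - 3*c


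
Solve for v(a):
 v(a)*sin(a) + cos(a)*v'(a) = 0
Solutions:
 v(a) = C1*cos(a)


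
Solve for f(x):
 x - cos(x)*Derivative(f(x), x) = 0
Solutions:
 f(x) = C1 + Integral(x/cos(x), x)


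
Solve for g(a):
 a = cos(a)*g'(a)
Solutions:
 g(a) = C1 + Integral(a/cos(a), a)


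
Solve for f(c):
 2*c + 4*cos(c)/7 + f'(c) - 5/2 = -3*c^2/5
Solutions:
 f(c) = C1 - c^3/5 - c^2 + 5*c/2 - 4*sin(c)/7


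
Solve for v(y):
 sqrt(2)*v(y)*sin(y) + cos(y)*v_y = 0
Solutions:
 v(y) = C1*cos(y)^(sqrt(2))


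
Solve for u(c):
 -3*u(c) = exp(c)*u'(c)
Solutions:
 u(c) = C1*exp(3*exp(-c))


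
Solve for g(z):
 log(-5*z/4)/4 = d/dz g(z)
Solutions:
 g(z) = C1 + z*log(-z)/4 + z*(-2*log(2) - 1 + log(5))/4


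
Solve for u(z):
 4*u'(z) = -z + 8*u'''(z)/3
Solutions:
 u(z) = C1 + C2*exp(-sqrt(6)*z/2) + C3*exp(sqrt(6)*z/2) - z^2/8


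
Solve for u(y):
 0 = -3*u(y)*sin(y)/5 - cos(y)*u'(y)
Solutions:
 u(y) = C1*cos(y)^(3/5)


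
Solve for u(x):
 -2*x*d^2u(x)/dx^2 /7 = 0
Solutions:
 u(x) = C1 + C2*x


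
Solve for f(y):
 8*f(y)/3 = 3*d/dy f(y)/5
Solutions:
 f(y) = C1*exp(40*y/9)


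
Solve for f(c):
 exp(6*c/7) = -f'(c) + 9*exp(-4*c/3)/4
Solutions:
 f(c) = C1 - 7*exp(6*c/7)/6 - 27*exp(-4*c/3)/16


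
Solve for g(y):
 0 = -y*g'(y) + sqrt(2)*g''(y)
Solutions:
 g(y) = C1 + C2*erfi(2^(1/4)*y/2)


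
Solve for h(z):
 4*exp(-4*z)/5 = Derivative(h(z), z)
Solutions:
 h(z) = C1 - exp(-4*z)/5


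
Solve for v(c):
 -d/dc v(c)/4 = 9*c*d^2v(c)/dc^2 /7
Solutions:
 v(c) = C1 + C2*c^(29/36)


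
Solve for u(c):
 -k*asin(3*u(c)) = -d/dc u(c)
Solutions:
 Integral(1/asin(3*_y), (_y, u(c))) = C1 + c*k


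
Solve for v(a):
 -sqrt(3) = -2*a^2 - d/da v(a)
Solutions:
 v(a) = C1 - 2*a^3/3 + sqrt(3)*a


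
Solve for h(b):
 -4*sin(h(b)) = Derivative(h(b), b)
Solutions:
 h(b) = -acos((-C1 - exp(8*b))/(C1 - exp(8*b))) + 2*pi
 h(b) = acos((-C1 - exp(8*b))/(C1 - exp(8*b)))


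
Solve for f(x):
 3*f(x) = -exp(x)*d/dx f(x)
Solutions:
 f(x) = C1*exp(3*exp(-x))


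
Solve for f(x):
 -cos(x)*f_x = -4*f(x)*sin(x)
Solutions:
 f(x) = C1/cos(x)^4


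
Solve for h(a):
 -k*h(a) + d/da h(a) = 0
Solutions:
 h(a) = C1*exp(a*k)


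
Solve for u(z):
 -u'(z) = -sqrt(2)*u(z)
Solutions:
 u(z) = C1*exp(sqrt(2)*z)


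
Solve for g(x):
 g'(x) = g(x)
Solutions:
 g(x) = C1*exp(x)


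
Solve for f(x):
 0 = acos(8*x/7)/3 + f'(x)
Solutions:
 f(x) = C1 - x*acos(8*x/7)/3 + sqrt(49 - 64*x^2)/24


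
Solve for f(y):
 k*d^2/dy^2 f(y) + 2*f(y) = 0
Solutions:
 f(y) = C1*exp(-sqrt(2)*y*sqrt(-1/k)) + C2*exp(sqrt(2)*y*sqrt(-1/k))


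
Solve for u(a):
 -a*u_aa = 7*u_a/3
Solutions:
 u(a) = C1 + C2/a^(4/3)


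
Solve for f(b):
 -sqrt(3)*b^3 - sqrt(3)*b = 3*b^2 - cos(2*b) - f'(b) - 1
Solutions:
 f(b) = C1 + sqrt(3)*b^4/4 + b^3 + sqrt(3)*b^2/2 - b - sin(2*b)/2


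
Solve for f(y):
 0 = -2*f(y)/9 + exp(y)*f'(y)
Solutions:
 f(y) = C1*exp(-2*exp(-y)/9)


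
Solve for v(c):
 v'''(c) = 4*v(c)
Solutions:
 v(c) = C3*exp(2^(2/3)*c) + (C1*sin(2^(2/3)*sqrt(3)*c/2) + C2*cos(2^(2/3)*sqrt(3)*c/2))*exp(-2^(2/3)*c/2)


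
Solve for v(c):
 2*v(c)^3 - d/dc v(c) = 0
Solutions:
 v(c) = -sqrt(2)*sqrt(-1/(C1 + 2*c))/2
 v(c) = sqrt(2)*sqrt(-1/(C1 + 2*c))/2


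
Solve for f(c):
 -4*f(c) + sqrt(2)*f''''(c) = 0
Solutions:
 f(c) = C1*exp(-2^(3/8)*c) + C2*exp(2^(3/8)*c) + C3*sin(2^(3/8)*c) + C4*cos(2^(3/8)*c)


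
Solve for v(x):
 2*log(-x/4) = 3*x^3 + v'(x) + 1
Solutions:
 v(x) = C1 - 3*x^4/4 + 2*x*log(-x) + x*(-3 - 4*log(2))


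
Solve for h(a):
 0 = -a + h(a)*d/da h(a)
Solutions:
 h(a) = -sqrt(C1 + a^2)
 h(a) = sqrt(C1 + a^2)


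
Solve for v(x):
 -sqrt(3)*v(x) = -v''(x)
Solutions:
 v(x) = C1*exp(-3^(1/4)*x) + C2*exp(3^(1/4)*x)


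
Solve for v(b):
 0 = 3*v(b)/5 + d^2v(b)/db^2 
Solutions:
 v(b) = C1*sin(sqrt(15)*b/5) + C2*cos(sqrt(15)*b/5)


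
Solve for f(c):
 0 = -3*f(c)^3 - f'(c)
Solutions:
 f(c) = -sqrt(2)*sqrt(-1/(C1 - 3*c))/2
 f(c) = sqrt(2)*sqrt(-1/(C1 - 3*c))/2


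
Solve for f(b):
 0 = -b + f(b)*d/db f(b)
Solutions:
 f(b) = -sqrt(C1 + b^2)
 f(b) = sqrt(C1 + b^2)


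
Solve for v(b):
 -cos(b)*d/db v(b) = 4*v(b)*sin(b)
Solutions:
 v(b) = C1*cos(b)^4


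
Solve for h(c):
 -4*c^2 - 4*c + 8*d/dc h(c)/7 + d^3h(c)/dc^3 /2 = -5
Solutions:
 h(c) = C1 + C2*sin(4*sqrt(7)*c/7) + C3*cos(4*sqrt(7)*c/7) + 7*c^3/6 + 7*c^2/4 - 119*c/16


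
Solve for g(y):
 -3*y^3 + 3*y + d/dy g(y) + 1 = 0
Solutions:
 g(y) = C1 + 3*y^4/4 - 3*y^2/2 - y


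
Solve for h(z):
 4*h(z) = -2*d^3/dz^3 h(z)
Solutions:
 h(z) = C3*exp(-2^(1/3)*z) + (C1*sin(2^(1/3)*sqrt(3)*z/2) + C2*cos(2^(1/3)*sqrt(3)*z/2))*exp(2^(1/3)*z/2)


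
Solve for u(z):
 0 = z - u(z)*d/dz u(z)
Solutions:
 u(z) = -sqrt(C1 + z^2)
 u(z) = sqrt(C1 + z^2)


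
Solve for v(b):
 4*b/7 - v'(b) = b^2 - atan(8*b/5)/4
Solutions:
 v(b) = C1 - b^3/3 + 2*b^2/7 + b*atan(8*b/5)/4 - 5*log(64*b^2 + 25)/64


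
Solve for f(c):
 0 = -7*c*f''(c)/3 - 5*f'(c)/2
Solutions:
 f(c) = C1 + C2/c^(1/14)


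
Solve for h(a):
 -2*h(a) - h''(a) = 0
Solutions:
 h(a) = C1*sin(sqrt(2)*a) + C2*cos(sqrt(2)*a)


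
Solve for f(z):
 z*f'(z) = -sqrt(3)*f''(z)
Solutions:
 f(z) = C1 + C2*erf(sqrt(2)*3^(3/4)*z/6)


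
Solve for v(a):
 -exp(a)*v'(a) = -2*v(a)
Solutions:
 v(a) = C1*exp(-2*exp(-a))


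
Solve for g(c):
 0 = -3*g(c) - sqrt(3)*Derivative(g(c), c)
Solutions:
 g(c) = C1*exp(-sqrt(3)*c)


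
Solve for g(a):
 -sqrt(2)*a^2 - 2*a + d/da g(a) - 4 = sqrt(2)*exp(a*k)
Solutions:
 g(a) = C1 + sqrt(2)*a^3/3 + a^2 + 4*a + sqrt(2)*exp(a*k)/k


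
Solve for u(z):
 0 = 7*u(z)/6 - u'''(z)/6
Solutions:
 u(z) = C3*exp(7^(1/3)*z) + (C1*sin(sqrt(3)*7^(1/3)*z/2) + C2*cos(sqrt(3)*7^(1/3)*z/2))*exp(-7^(1/3)*z/2)


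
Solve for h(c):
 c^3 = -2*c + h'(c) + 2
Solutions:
 h(c) = C1 + c^4/4 + c^2 - 2*c


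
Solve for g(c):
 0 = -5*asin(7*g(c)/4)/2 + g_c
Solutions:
 Integral(1/asin(7*_y/4), (_y, g(c))) = C1 + 5*c/2


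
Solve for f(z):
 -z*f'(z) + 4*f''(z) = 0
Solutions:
 f(z) = C1 + C2*erfi(sqrt(2)*z/4)


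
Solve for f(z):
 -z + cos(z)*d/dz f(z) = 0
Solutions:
 f(z) = C1 + Integral(z/cos(z), z)


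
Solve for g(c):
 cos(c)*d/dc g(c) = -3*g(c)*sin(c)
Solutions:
 g(c) = C1*cos(c)^3


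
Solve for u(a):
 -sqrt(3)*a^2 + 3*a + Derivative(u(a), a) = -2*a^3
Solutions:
 u(a) = C1 - a^4/2 + sqrt(3)*a^3/3 - 3*a^2/2


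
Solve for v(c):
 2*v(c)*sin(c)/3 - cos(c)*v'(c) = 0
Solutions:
 v(c) = C1/cos(c)^(2/3)


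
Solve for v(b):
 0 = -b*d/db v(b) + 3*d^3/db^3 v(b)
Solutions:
 v(b) = C1 + Integral(C2*airyai(3^(2/3)*b/3) + C3*airybi(3^(2/3)*b/3), b)


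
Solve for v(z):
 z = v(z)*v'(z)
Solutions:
 v(z) = -sqrt(C1 + z^2)
 v(z) = sqrt(C1 + z^2)


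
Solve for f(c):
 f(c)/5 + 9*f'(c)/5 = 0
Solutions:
 f(c) = C1*exp(-c/9)


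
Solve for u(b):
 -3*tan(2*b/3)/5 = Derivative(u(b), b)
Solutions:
 u(b) = C1 + 9*log(cos(2*b/3))/10


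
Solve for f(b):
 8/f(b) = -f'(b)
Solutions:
 f(b) = -sqrt(C1 - 16*b)
 f(b) = sqrt(C1 - 16*b)


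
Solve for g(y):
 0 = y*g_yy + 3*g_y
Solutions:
 g(y) = C1 + C2/y^2


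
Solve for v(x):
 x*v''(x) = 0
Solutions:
 v(x) = C1 + C2*x


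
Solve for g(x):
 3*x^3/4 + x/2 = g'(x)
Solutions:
 g(x) = C1 + 3*x^4/16 + x^2/4


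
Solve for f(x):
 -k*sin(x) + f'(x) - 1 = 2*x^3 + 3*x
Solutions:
 f(x) = C1 - k*cos(x) + x^4/2 + 3*x^2/2 + x


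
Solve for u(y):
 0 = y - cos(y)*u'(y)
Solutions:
 u(y) = C1 + Integral(y/cos(y), y)


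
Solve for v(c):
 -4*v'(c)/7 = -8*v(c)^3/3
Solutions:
 v(c) = -sqrt(6)*sqrt(-1/(C1 + 14*c))/2
 v(c) = sqrt(6)*sqrt(-1/(C1 + 14*c))/2


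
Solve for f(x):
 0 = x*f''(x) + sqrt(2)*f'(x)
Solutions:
 f(x) = C1 + C2*x^(1 - sqrt(2))


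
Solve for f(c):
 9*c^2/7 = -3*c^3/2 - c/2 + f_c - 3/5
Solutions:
 f(c) = C1 + 3*c^4/8 + 3*c^3/7 + c^2/4 + 3*c/5


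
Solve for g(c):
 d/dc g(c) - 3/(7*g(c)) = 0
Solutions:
 g(c) = -sqrt(C1 + 42*c)/7
 g(c) = sqrt(C1 + 42*c)/7


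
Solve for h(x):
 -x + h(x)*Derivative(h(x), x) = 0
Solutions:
 h(x) = -sqrt(C1 + x^2)
 h(x) = sqrt(C1 + x^2)


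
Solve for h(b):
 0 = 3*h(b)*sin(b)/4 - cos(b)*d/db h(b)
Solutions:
 h(b) = C1/cos(b)^(3/4)


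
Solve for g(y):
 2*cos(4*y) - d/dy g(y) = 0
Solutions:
 g(y) = C1 + sin(4*y)/2


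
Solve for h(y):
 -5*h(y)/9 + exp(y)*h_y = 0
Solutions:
 h(y) = C1*exp(-5*exp(-y)/9)


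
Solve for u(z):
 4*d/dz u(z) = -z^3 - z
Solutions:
 u(z) = C1 - z^4/16 - z^2/8


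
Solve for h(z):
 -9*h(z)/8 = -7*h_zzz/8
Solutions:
 h(z) = C3*exp(21^(2/3)*z/7) + (C1*sin(3*3^(1/6)*7^(2/3)*z/14) + C2*cos(3*3^(1/6)*7^(2/3)*z/14))*exp(-21^(2/3)*z/14)


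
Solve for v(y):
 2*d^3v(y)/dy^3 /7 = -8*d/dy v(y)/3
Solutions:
 v(y) = C1 + C2*sin(2*sqrt(21)*y/3) + C3*cos(2*sqrt(21)*y/3)


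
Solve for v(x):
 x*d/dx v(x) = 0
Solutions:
 v(x) = C1


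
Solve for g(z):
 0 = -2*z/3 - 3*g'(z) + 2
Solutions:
 g(z) = C1 - z^2/9 + 2*z/3


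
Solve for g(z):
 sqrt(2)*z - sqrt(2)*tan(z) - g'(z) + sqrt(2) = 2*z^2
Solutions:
 g(z) = C1 - 2*z^3/3 + sqrt(2)*z^2/2 + sqrt(2)*z + sqrt(2)*log(cos(z))


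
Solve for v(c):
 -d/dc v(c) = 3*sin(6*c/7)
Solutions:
 v(c) = C1 + 7*cos(6*c/7)/2


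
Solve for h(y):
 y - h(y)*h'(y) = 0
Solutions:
 h(y) = -sqrt(C1 + y^2)
 h(y) = sqrt(C1 + y^2)


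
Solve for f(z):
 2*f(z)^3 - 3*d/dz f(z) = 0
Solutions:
 f(z) = -sqrt(6)*sqrt(-1/(C1 + 2*z))/2
 f(z) = sqrt(6)*sqrt(-1/(C1 + 2*z))/2


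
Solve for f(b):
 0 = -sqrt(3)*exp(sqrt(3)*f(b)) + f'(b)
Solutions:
 f(b) = sqrt(3)*(2*log(-1/(C1 + sqrt(3)*b)) - log(3))/6


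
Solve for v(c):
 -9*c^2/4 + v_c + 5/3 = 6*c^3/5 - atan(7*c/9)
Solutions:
 v(c) = C1 + 3*c^4/10 + 3*c^3/4 - c*atan(7*c/9) - 5*c/3 + 9*log(49*c^2 + 81)/14


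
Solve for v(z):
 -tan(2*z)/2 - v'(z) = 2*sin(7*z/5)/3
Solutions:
 v(z) = C1 + log(cos(2*z))/4 + 10*cos(7*z/5)/21


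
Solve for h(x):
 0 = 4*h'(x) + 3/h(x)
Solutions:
 h(x) = -sqrt(C1 - 6*x)/2
 h(x) = sqrt(C1 - 6*x)/2


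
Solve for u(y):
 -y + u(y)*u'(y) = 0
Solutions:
 u(y) = -sqrt(C1 + y^2)
 u(y) = sqrt(C1 + y^2)


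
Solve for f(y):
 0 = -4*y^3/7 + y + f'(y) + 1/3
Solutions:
 f(y) = C1 + y^4/7 - y^2/2 - y/3


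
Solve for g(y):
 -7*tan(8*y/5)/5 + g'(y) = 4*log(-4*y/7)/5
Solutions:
 g(y) = C1 + 4*y*log(-y)/5 - 4*y*log(7)/5 - 4*y/5 + 8*y*log(2)/5 - 7*log(cos(8*y/5))/8


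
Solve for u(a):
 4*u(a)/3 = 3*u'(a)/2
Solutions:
 u(a) = C1*exp(8*a/9)


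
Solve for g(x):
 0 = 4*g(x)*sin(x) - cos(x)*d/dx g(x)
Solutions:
 g(x) = C1/cos(x)^4


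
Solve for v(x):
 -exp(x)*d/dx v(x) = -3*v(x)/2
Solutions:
 v(x) = C1*exp(-3*exp(-x)/2)


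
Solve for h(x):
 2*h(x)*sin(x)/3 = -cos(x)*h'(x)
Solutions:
 h(x) = C1*cos(x)^(2/3)


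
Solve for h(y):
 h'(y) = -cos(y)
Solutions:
 h(y) = C1 - sin(y)


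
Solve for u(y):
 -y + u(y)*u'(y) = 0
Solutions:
 u(y) = -sqrt(C1 + y^2)
 u(y) = sqrt(C1 + y^2)


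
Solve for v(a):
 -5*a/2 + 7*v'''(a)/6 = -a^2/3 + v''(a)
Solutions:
 v(a) = C1 + C2*a + C3*exp(6*a/7) + a^4/36 - 31*a^3/108 - 217*a^2/216
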